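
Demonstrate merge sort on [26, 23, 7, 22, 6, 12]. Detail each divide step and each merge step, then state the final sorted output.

Merge sort trace:

Split: [26, 23, 7, 22, 6, 12] -> [26, 23, 7] and [22, 6, 12]
  Split: [26, 23, 7] -> [26] and [23, 7]
    Split: [23, 7] -> [23] and [7]
    Merge: [23] + [7] -> [7, 23]
  Merge: [26] + [7, 23] -> [7, 23, 26]
  Split: [22, 6, 12] -> [22] and [6, 12]
    Split: [6, 12] -> [6] and [12]
    Merge: [6] + [12] -> [6, 12]
  Merge: [22] + [6, 12] -> [6, 12, 22]
Merge: [7, 23, 26] + [6, 12, 22] -> [6, 7, 12, 22, 23, 26]

Final sorted array: [6, 7, 12, 22, 23, 26]

The merge sort proceeds by recursively splitting the array and merging sorted halves.
After all merges, the sorted array is [6, 7, 12, 22, 23, 26].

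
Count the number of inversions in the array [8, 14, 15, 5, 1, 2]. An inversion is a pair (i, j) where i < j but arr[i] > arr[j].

Finding inversions in [8, 14, 15, 5, 1, 2]:

(0, 3): arr[0]=8 > arr[3]=5
(0, 4): arr[0]=8 > arr[4]=1
(0, 5): arr[0]=8 > arr[5]=2
(1, 3): arr[1]=14 > arr[3]=5
(1, 4): arr[1]=14 > arr[4]=1
(1, 5): arr[1]=14 > arr[5]=2
(2, 3): arr[2]=15 > arr[3]=5
(2, 4): arr[2]=15 > arr[4]=1
(2, 5): arr[2]=15 > arr[5]=2
(3, 4): arr[3]=5 > arr[4]=1
(3, 5): arr[3]=5 > arr[5]=2

Total inversions: 11

The array has 11 inversion(s): (0,3), (0,4), (0,5), (1,3), (1,4), (1,5), (2,3), (2,4), (2,5), (3,4), (3,5). Each pair (i,j) satisfies i < j and arr[i] > arr[j].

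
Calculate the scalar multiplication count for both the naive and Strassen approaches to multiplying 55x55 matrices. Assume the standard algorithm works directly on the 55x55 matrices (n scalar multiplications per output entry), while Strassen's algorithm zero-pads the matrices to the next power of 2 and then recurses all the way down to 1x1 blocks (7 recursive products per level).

Matrix multiplication for 55x55 matrices:

Strassen's algorithm requires power-of-2 dimensions. Pad 55x55 to 64x64 (next power of 2).

Standard algorithm: 55^3 = 166375 multiplications
Strassen's algorithm: 7^(log2(64)) = 7^6 = 117649 multiplications
Savings: 166375 - 117649 = 48726 multiplications

Standard: 166375 multiplications (55^3). Strassen: 117649 multiplications (7^6, after padding to 64x64). Strassen reduces 8 recursive multiplications to 7 at each level.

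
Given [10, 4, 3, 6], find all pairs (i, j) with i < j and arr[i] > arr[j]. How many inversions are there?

Finding inversions in [10, 4, 3, 6]:

(0, 1): arr[0]=10 > arr[1]=4
(0, 2): arr[0]=10 > arr[2]=3
(0, 3): arr[0]=10 > arr[3]=6
(1, 2): arr[1]=4 > arr[2]=3

Total inversions: 4

The array has 4 inversion(s): (0,1), (0,2), (0,3), (1,2). Each pair (i,j) satisfies i < j and arr[i] > arr[j].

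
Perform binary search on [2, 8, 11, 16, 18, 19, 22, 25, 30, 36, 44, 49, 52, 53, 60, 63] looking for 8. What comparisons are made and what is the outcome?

Binary search for 8 in [2, 8, 11, 16, 18, 19, 22, 25, 30, 36, 44, 49, 52, 53, 60, 63]:

lo=0, hi=15, mid=7, arr[mid]=25 -> 25 > 8, search left half
lo=0, hi=6, mid=3, arr[mid]=16 -> 16 > 8, search left half
lo=0, hi=2, mid=1, arr[mid]=8 -> Found target at index 1!

Binary search finds 8 at index 1 after 3 comparisons. The search repeatedly halves the search space by comparing with the middle element.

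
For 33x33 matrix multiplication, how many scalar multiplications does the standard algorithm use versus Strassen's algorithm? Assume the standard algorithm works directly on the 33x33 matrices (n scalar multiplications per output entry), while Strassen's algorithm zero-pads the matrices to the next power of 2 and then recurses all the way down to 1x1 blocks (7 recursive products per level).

Matrix multiplication for 33x33 matrices:

Strassen's algorithm requires power-of-2 dimensions. Pad 33x33 to 64x64 (next power of 2).

Standard algorithm: 33^3 = 35937 multiplications
Strassen's algorithm: 7^(log2(64)) = 7^6 = 117649 multiplications
Difference: 35937 - 117649 = -81712 (Strassen uses MORE here due to padding overhead — for small or just-over-power-of-2 n, padding can outweigh the per-level savings)

Standard: 35937 multiplications (33^3). Strassen: 117649 multiplications (7^6, after padding to 64x64). Strassen reduces 8 recursive multiplications to 7 at each level.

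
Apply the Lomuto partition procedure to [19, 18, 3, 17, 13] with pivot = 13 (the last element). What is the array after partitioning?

Lomuto partition with pivot = 13:

Initial array: [19, 18, 3, 17, 13]

arr[0]=19 > 13: no swap
arr[1]=18 > 13: no swap
arr[2]=3 <= 13: swap with position 0, array becomes [3, 18, 19, 17, 13]
arr[3]=17 > 13: no swap

Place pivot at position 1: [3, 13, 19, 17, 18]
Pivot position: 1

After partitioning with pivot 13, the array becomes [3, 13, 19, 17, 18]. The pivot is placed at index 1. All elements to the left of the pivot are <= 13, and all elements to the right are > 13.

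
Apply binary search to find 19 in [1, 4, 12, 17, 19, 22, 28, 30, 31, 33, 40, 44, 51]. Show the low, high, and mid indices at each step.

Binary search for 19 in [1, 4, 12, 17, 19, 22, 28, 30, 31, 33, 40, 44, 51]:

lo=0, hi=12, mid=6, arr[mid]=28 -> 28 > 19, search left half
lo=0, hi=5, mid=2, arr[mid]=12 -> 12 < 19, search right half
lo=3, hi=5, mid=4, arr[mid]=19 -> Found target at index 4!

Binary search finds 19 at index 4 after 3 comparisons. The search repeatedly halves the search space by comparing with the middle element.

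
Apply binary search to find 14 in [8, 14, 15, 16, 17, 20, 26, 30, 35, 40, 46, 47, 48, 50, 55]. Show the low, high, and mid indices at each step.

Binary search for 14 in [8, 14, 15, 16, 17, 20, 26, 30, 35, 40, 46, 47, 48, 50, 55]:

lo=0, hi=14, mid=7, arr[mid]=30 -> 30 > 14, search left half
lo=0, hi=6, mid=3, arr[mid]=16 -> 16 > 14, search left half
lo=0, hi=2, mid=1, arr[mid]=14 -> Found target at index 1!

Binary search finds 14 at index 1 after 3 comparisons. The search repeatedly halves the search space by comparing with the middle element.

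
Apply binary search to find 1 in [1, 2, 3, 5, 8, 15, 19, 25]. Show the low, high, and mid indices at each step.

Binary search for 1 in [1, 2, 3, 5, 8, 15, 19, 25]:

lo=0, hi=7, mid=3, arr[mid]=5 -> 5 > 1, search left half
lo=0, hi=2, mid=1, arr[mid]=2 -> 2 > 1, search left half
lo=0, hi=0, mid=0, arr[mid]=1 -> Found target at index 0!

Binary search finds 1 at index 0 after 3 comparisons. The search repeatedly halves the search space by comparing with the middle element.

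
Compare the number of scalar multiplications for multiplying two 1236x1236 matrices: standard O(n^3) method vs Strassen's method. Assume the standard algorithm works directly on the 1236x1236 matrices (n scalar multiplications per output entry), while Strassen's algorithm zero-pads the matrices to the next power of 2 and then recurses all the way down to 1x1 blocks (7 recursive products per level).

Matrix multiplication for 1236x1236 matrices:

Strassen's algorithm requires power-of-2 dimensions. Pad 1236x1236 to 2048x2048 (next power of 2).

Standard algorithm: 1236^3 = 1888232256 multiplications
Strassen's algorithm: 7^(log2(2048)) = 7^11 = 1977326743 multiplications
Difference: 1888232256 - 1977326743 = -89094487 (Strassen uses MORE here due to padding overhead — for small or just-over-power-of-2 n, padding can outweigh the per-level savings)

Standard: 1888232256 multiplications (1236^3). Strassen: 1977326743 multiplications (7^11, after padding to 2048x2048). Strassen reduces 8 recursive multiplications to 7 at each level.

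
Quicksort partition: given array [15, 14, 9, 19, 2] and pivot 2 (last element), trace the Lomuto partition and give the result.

Lomuto partition with pivot = 2:

Initial array: [15, 14, 9, 19, 2]

arr[0]=15 > 2: no swap
arr[1]=14 > 2: no swap
arr[2]=9 > 2: no swap
arr[3]=19 > 2: no swap

Place pivot at position 0: [2, 14, 9, 19, 15]
Pivot position: 0

After partitioning with pivot 2, the array becomes [2, 14, 9, 19, 15]. The pivot is placed at index 0. All elements to the left of the pivot are <= 2, and all elements to the right are > 2.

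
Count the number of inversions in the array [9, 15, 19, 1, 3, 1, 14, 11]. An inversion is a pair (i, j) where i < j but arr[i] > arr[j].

Finding inversions in [9, 15, 19, 1, 3, 1, 14, 11]:

(0, 3): arr[0]=9 > arr[3]=1
(0, 4): arr[0]=9 > arr[4]=3
(0, 5): arr[0]=9 > arr[5]=1
(1, 3): arr[1]=15 > arr[3]=1
(1, 4): arr[1]=15 > arr[4]=3
(1, 5): arr[1]=15 > arr[5]=1
(1, 6): arr[1]=15 > arr[6]=14
(1, 7): arr[1]=15 > arr[7]=11
(2, 3): arr[2]=19 > arr[3]=1
(2, 4): arr[2]=19 > arr[4]=3
(2, 5): arr[2]=19 > arr[5]=1
(2, 6): arr[2]=19 > arr[6]=14
(2, 7): arr[2]=19 > arr[7]=11
(4, 5): arr[4]=3 > arr[5]=1
(6, 7): arr[6]=14 > arr[7]=11

Total inversions: 15

The array has 15 inversion(s): (0,3), (0,4), (0,5), (1,3), (1,4), (1,5), (1,6), (1,7), (2,3), (2,4), (2,5), (2,6), (2,7), (4,5), (6,7). Each pair (i,j) satisfies i < j and arr[i] > arr[j].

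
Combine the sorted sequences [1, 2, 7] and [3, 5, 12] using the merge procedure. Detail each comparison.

Merging process:

Compare 1 vs 3: take 1 from left. Merged: [1]
Compare 2 vs 3: take 2 from left. Merged: [1, 2]
Compare 7 vs 3: take 3 from right. Merged: [1, 2, 3]
Compare 7 vs 5: take 5 from right. Merged: [1, 2, 3, 5]
Compare 7 vs 12: take 7 from left. Merged: [1, 2, 3, 5, 7]
Append remaining from right: [12]. Merged: [1, 2, 3, 5, 7, 12]

Final merged array: [1, 2, 3, 5, 7, 12]
Total comparisons: 5

The merged array is [1, 2, 3, 5, 7, 12], requiring 5 comparisons. The merge step runs in O(n) time where n is the total number of elements.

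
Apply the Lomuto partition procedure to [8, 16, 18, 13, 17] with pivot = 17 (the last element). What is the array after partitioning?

Lomuto partition with pivot = 17:

Initial array: [8, 16, 18, 13, 17]

arr[0]=8 <= 17: swap with position 0, array becomes [8, 16, 18, 13, 17]
arr[1]=16 <= 17: swap with position 1, array becomes [8, 16, 18, 13, 17]
arr[2]=18 > 17: no swap
arr[3]=13 <= 17: swap with position 2, array becomes [8, 16, 13, 18, 17]

Place pivot at position 3: [8, 16, 13, 17, 18]
Pivot position: 3

After partitioning with pivot 17, the array becomes [8, 16, 13, 17, 18]. The pivot is placed at index 3. All elements to the left of the pivot are <= 17, and all elements to the right are > 17.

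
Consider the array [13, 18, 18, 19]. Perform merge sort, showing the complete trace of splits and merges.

Merge sort trace:

Split: [13, 18, 18, 19] -> [13, 18] and [18, 19]
  Split: [13, 18] -> [13] and [18]
  Merge: [13] + [18] -> [13, 18]
  Split: [18, 19] -> [18] and [19]
  Merge: [18] + [19] -> [18, 19]
Merge: [13, 18] + [18, 19] -> [13, 18, 18, 19]

Final sorted array: [13, 18, 18, 19]

The merge sort proceeds by recursively splitting the array and merging sorted halves.
After all merges, the sorted array is [13, 18, 18, 19].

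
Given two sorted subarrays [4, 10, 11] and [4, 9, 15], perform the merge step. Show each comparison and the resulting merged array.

Merging process:

Compare 4 vs 4: take 4 from left. Merged: [4]
Compare 10 vs 4: take 4 from right. Merged: [4, 4]
Compare 10 vs 9: take 9 from right. Merged: [4, 4, 9]
Compare 10 vs 15: take 10 from left. Merged: [4, 4, 9, 10]
Compare 11 vs 15: take 11 from left. Merged: [4, 4, 9, 10, 11]
Append remaining from right: [15]. Merged: [4, 4, 9, 10, 11, 15]

Final merged array: [4, 4, 9, 10, 11, 15]
Total comparisons: 5

The merged array is [4, 4, 9, 10, 11, 15], requiring 5 comparisons. The merge step runs in O(n) time where n is the total number of elements.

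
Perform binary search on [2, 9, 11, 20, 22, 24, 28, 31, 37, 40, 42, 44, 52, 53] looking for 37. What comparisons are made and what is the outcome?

Binary search for 37 in [2, 9, 11, 20, 22, 24, 28, 31, 37, 40, 42, 44, 52, 53]:

lo=0, hi=13, mid=6, arr[mid]=28 -> 28 < 37, search right half
lo=7, hi=13, mid=10, arr[mid]=42 -> 42 > 37, search left half
lo=7, hi=9, mid=8, arr[mid]=37 -> Found target at index 8!

Binary search finds 37 at index 8 after 3 comparisons. The search repeatedly halves the search space by comparing with the middle element.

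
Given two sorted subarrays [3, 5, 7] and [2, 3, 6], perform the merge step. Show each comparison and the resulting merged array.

Merging process:

Compare 3 vs 2: take 2 from right. Merged: [2]
Compare 3 vs 3: take 3 from left. Merged: [2, 3]
Compare 5 vs 3: take 3 from right. Merged: [2, 3, 3]
Compare 5 vs 6: take 5 from left. Merged: [2, 3, 3, 5]
Compare 7 vs 6: take 6 from right. Merged: [2, 3, 3, 5, 6]
Append remaining from left: [7]. Merged: [2, 3, 3, 5, 6, 7]

Final merged array: [2, 3, 3, 5, 6, 7]
Total comparisons: 5

The merged array is [2, 3, 3, 5, 6, 7], requiring 5 comparisons. The merge step runs in O(n) time where n is the total number of elements.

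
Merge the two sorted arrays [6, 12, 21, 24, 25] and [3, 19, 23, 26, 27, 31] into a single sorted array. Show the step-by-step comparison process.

Merging process:

Compare 6 vs 3: take 3 from right. Merged: [3]
Compare 6 vs 19: take 6 from left. Merged: [3, 6]
Compare 12 vs 19: take 12 from left. Merged: [3, 6, 12]
Compare 21 vs 19: take 19 from right. Merged: [3, 6, 12, 19]
Compare 21 vs 23: take 21 from left. Merged: [3, 6, 12, 19, 21]
Compare 24 vs 23: take 23 from right. Merged: [3, 6, 12, 19, 21, 23]
Compare 24 vs 26: take 24 from left. Merged: [3, 6, 12, 19, 21, 23, 24]
Compare 25 vs 26: take 25 from left. Merged: [3, 6, 12, 19, 21, 23, 24, 25]
Append remaining from right: [26, 27, 31]. Merged: [3, 6, 12, 19, 21, 23, 24, 25, 26, 27, 31]

Final merged array: [3, 6, 12, 19, 21, 23, 24, 25, 26, 27, 31]
Total comparisons: 8

The merged array is [3, 6, 12, 19, 21, 23, 24, 25, 26, 27, 31], requiring 8 comparisons. The merge step runs in O(n) time where n is the total number of elements.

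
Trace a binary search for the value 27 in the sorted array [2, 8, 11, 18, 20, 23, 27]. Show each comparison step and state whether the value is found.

Binary search for 27 in [2, 8, 11, 18, 20, 23, 27]:

lo=0, hi=6, mid=3, arr[mid]=18 -> 18 < 27, search right half
lo=4, hi=6, mid=5, arr[mid]=23 -> 23 < 27, search right half
lo=6, hi=6, mid=6, arr[mid]=27 -> Found target at index 6!

Binary search finds 27 at index 6 after 3 comparisons. The search repeatedly halves the search space by comparing with the middle element.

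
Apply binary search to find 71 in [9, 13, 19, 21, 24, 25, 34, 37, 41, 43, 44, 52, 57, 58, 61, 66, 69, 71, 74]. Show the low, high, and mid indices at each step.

Binary search for 71 in [9, 13, 19, 21, 24, 25, 34, 37, 41, 43, 44, 52, 57, 58, 61, 66, 69, 71, 74]:

lo=0, hi=18, mid=9, arr[mid]=43 -> 43 < 71, search right half
lo=10, hi=18, mid=14, arr[mid]=61 -> 61 < 71, search right half
lo=15, hi=18, mid=16, arr[mid]=69 -> 69 < 71, search right half
lo=17, hi=18, mid=17, arr[mid]=71 -> Found target at index 17!

Binary search finds 71 at index 17 after 4 comparisons. The search repeatedly halves the search space by comparing with the middle element.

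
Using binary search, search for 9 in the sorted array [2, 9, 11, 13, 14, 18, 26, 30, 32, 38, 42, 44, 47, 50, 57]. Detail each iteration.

Binary search for 9 in [2, 9, 11, 13, 14, 18, 26, 30, 32, 38, 42, 44, 47, 50, 57]:

lo=0, hi=14, mid=7, arr[mid]=30 -> 30 > 9, search left half
lo=0, hi=6, mid=3, arr[mid]=13 -> 13 > 9, search left half
lo=0, hi=2, mid=1, arr[mid]=9 -> Found target at index 1!

Binary search finds 9 at index 1 after 3 comparisons. The search repeatedly halves the search space by comparing with the middle element.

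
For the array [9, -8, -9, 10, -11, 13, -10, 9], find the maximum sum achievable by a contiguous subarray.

Using Kadane's algorithm on [9, -8, -9, 10, -11, 13, -10, 9]:

Scanning through the array:
Position 1 (value -8): max_ending_here = 1, max_so_far = 9
Position 2 (value -9): max_ending_here = -8, max_so_far = 9
Position 3 (value 10): max_ending_here = 10, max_so_far = 10
Position 4 (value -11): max_ending_here = -1, max_so_far = 10
Position 5 (value 13): max_ending_here = 13, max_so_far = 13
Position 6 (value -10): max_ending_here = 3, max_so_far = 13
Position 7 (value 9): max_ending_here = 12, max_so_far = 13

Maximum subarray: [13]
Maximum sum: 13

The maximum subarray is [13] with sum 13. This subarray runs from index 5 to index 5.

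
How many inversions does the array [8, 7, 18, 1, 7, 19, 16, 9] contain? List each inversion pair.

Finding inversions in [8, 7, 18, 1, 7, 19, 16, 9]:

(0, 1): arr[0]=8 > arr[1]=7
(0, 3): arr[0]=8 > arr[3]=1
(0, 4): arr[0]=8 > arr[4]=7
(1, 3): arr[1]=7 > arr[3]=1
(2, 3): arr[2]=18 > arr[3]=1
(2, 4): arr[2]=18 > arr[4]=7
(2, 6): arr[2]=18 > arr[6]=16
(2, 7): arr[2]=18 > arr[7]=9
(5, 6): arr[5]=19 > arr[6]=16
(5, 7): arr[5]=19 > arr[7]=9
(6, 7): arr[6]=16 > arr[7]=9

Total inversions: 11

The array has 11 inversion(s): (0,1), (0,3), (0,4), (1,3), (2,3), (2,4), (2,6), (2,7), (5,6), (5,7), (6,7). Each pair (i,j) satisfies i < j and arr[i] > arr[j].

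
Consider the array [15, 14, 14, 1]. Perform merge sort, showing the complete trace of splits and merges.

Merge sort trace:

Split: [15, 14, 14, 1] -> [15, 14] and [14, 1]
  Split: [15, 14] -> [15] and [14]
  Merge: [15] + [14] -> [14, 15]
  Split: [14, 1] -> [14] and [1]
  Merge: [14] + [1] -> [1, 14]
Merge: [14, 15] + [1, 14] -> [1, 14, 14, 15]

Final sorted array: [1, 14, 14, 15]

The merge sort proceeds by recursively splitting the array and merging sorted halves.
After all merges, the sorted array is [1, 14, 14, 15].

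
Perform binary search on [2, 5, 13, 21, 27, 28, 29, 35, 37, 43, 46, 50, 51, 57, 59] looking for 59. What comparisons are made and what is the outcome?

Binary search for 59 in [2, 5, 13, 21, 27, 28, 29, 35, 37, 43, 46, 50, 51, 57, 59]:

lo=0, hi=14, mid=7, arr[mid]=35 -> 35 < 59, search right half
lo=8, hi=14, mid=11, arr[mid]=50 -> 50 < 59, search right half
lo=12, hi=14, mid=13, arr[mid]=57 -> 57 < 59, search right half
lo=14, hi=14, mid=14, arr[mid]=59 -> Found target at index 14!

Binary search finds 59 at index 14 after 4 comparisons. The search repeatedly halves the search space by comparing with the middle element.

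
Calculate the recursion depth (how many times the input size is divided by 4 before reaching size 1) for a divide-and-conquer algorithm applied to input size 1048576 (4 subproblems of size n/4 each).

For divide and conquer with division factor 4:

Problem sizes at each level:
Level 0: 1048576
Level 1: 262144
Level 2: 65536
Level 3: 16384
Level 4: 4096
Level 5: 1024
Level 6: 256
Level 7: 64
Level 8: 16
Level 9: 4
Level 10: 1

The root is level 0 and the size-1 base case is level 10 (the tree spans levels 0 through 10, i.e. 11 levels counting the root), so the depth is the number of divisions: log_4(1048576) = 10

The recursion tree depth is log_4(1048576) = 10. At each level, the problem size is divided by 4, so it takes 10 divisions to reduce to a base case of size 1. The algorithm makes 4 recursive calls at each level.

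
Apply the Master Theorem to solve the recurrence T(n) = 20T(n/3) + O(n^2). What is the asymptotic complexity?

Master Theorem for T(n) = 20T(n/3) + O(n^2):

a = 20, b = 3, c = 2
log_b(a) = log_3(20) = 2.7268

Case 1: c = 2 < log_3(20) = 2.7268
T(n) = O(n^(log_3 20))

For T(n) = 20T(n/3) + O(n^2): log_3(20) = 2.7268. This is Case 1 of the Master Theorem (c < log_b(a), work dominated by leaves), giving O(n^(log_3 20)).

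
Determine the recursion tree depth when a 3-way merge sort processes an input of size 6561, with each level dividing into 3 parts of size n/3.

For divide and conquer with division factor 3:

Problem sizes at each level:
Level 0: 6561
Level 1: 2187
Level 2: 729
Level 3: 243
Level 4: 81
Level 5: 27
Level 6: 9
Level 7: 3
Level 8: 1

The root is level 0 and the size-1 base case is level 8 (the tree spans levels 0 through 8, i.e. 9 levels counting the root), so the depth is the number of divisions: log_3(6561) = 8

The recursion tree depth is log_3(6561) = 8. At each level, the problem size is divided by 3, so it takes 8 divisions to reduce to a base case of size 1. The algorithm makes 3 recursive calls at each level.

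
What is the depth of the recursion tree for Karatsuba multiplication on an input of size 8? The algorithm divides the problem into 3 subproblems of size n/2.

For divide and conquer with division factor 2:

Problem sizes at each level:
Level 0: 8
Level 1: 4
Level 2: 2
Level 3: 1

The root is level 0 and the size-1 base case is level 3 (the tree spans levels 0 through 3, i.e. 4 levels counting the root), so the depth is the number of divisions: log_2(8) = 3

The recursion tree depth is log_2(8) = 3. At each level, the problem size is divided by 2, so it takes 3 divisions to reduce to a base case of size 1. The algorithm makes 3 recursive calls at each level.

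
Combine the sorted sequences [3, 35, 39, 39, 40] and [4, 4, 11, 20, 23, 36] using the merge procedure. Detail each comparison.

Merging process:

Compare 3 vs 4: take 3 from left. Merged: [3]
Compare 35 vs 4: take 4 from right. Merged: [3, 4]
Compare 35 vs 4: take 4 from right. Merged: [3, 4, 4]
Compare 35 vs 11: take 11 from right. Merged: [3, 4, 4, 11]
Compare 35 vs 20: take 20 from right. Merged: [3, 4, 4, 11, 20]
Compare 35 vs 23: take 23 from right. Merged: [3, 4, 4, 11, 20, 23]
Compare 35 vs 36: take 35 from left. Merged: [3, 4, 4, 11, 20, 23, 35]
Compare 39 vs 36: take 36 from right. Merged: [3, 4, 4, 11, 20, 23, 35, 36]
Append remaining from left: [39, 39, 40]. Merged: [3, 4, 4, 11, 20, 23, 35, 36, 39, 39, 40]

Final merged array: [3, 4, 4, 11, 20, 23, 35, 36, 39, 39, 40]
Total comparisons: 8

The merged array is [3, 4, 4, 11, 20, 23, 35, 36, 39, 39, 40], requiring 8 comparisons. The merge step runs in O(n) time where n is the total number of elements.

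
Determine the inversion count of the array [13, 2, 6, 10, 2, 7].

Finding inversions in [13, 2, 6, 10, 2, 7]:

(0, 1): arr[0]=13 > arr[1]=2
(0, 2): arr[0]=13 > arr[2]=6
(0, 3): arr[0]=13 > arr[3]=10
(0, 4): arr[0]=13 > arr[4]=2
(0, 5): arr[0]=13 > arr[5]=7
(2, 4): arr[2]=6 > arr[4]=2
(3, 4): arr[3]=10 > arr[4]=2
(3, 5): arr[3]=10 > arr[5]=7

Total inversions: 8

The array has 8 inversion(s): (0,1), (0,2), (0,3), (0,4), (0,5), (2,4), (3,4), (3,5). Each pair (i,j) satisfies i < j and arr[i] > arr[j].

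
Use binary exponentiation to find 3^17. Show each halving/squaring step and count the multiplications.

Computing 3^17 by squaring (build up from 3^1; each line after the first costs one multiplication):

3^1 = 3
3^2 = (3^1)^2 = 3^2 = 9
3^4 = (3^2)^2 = 9^2 = 81
3^8 = (3^4)^2 = 81^2 = 6561
3^16 = (3^8)^2 = 6561^2 = 43046721
3^17 = 3 * 3^16 = 3 * 43046721 = 129140163

Result: 129140163
Multiplications needed: 5 (5 lines after 3^1)

3^17 = 129140163. Using exponentiation by squaring, this requires 5 multiplications. The key idea: if the exponent is even, square the half-power; if odd, multiply by the base once.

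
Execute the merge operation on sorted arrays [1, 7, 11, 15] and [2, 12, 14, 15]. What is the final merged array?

Merging process:

Compare 1 vs 2: take 1 from left. Merged: [1]
Compare 7 vs 2: take 2 from right. Merged: [1, 2]
Compare 7 vs 12: take 7 from left. Merged: [1, 2, 7]
Compare 11 vs 12: take 11 from left. Merged: [1, 2, 7, 11]
Compare 15 vs 12: take 12 from right. Merged: [1, 2, 7, 11, 12]
Compare 15 vs 14: take 14 from right. Merged: [1, 2, 7, 11, 12, 14]
Compare 15 vs 15: take 15 from left. Merged: [1, 2, 7, 11, 12, 14, 15]
Append remaining from right: [15]. Merged: [1, 2, 7, 11, 12, 14, 15, 15]

Final merged array: [1, 2, 7, 11, 12, 14, 15, 15]
Total comparisons: 7

The merged array is [1, 2, 7, 11, 12, 14, 15, 15], requiring 7 comparisons. The merge step runs in O(n) time where n is the total number of elements.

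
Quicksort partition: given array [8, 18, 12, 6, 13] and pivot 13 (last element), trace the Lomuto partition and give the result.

Lomuto partition with pivot = 13:

Initial array: [8, 18, 12, 6, 13]

arr[0]=8 <= 13: swap with position 0, array becomes [8, 18, 12, 6, 13]
arr[1]=18 > 13: no swap
arr[2]=12 <= 13: swap with position 1, array becomes [8, 12, 18, 6, 13]
arr[3]=6 <= 13: swap with position 2, array becomes [8, 12, 6, 18, 13]

Place pivot at position 3: [8, 12, 6, 13, 18]
Pivot position: 3

After partitioning with pivot 13, the array becomes [8, 12, 6, 13, 18]. The pivot is placed at index 3. All elements to the left of the pivot are <= 13, and all elements to the right are > 13.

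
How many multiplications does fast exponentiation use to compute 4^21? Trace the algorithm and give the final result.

Computing 4^21 by squaring (build up from 4^1; each line after the first costs one multiplication):

4^1 = 4
4^2 = (4^1)^2 = 4^2 = 16
4^4 = (4^2)^2 = 16^2 = 256
4^5 = 4 * 4^4 = 4 * 256 = 1024
4^10 = (4^5)^2 = 1024^2 = 1048576
4^20 = (4^10)^2 = 1048576^2 = 1099511627776
4^21 = 4 * 4^20 = 4 * 1099511627776 = 4398046511104

Result: 4398046511104
Multiplications needed: 6 (6 lines after 4^1)

4^21 = 4398046511104. Using exponentiation by squaring, this requires 6 multiplications. The key idea: if the exponent is even, square the half-power; if odd, multiply by the base once.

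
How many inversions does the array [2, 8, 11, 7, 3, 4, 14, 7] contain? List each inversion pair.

Finding inversions in [2, 8, 11, 7, 3, 4, 14, 7]:

(1, 3): arr[1]=8 > arr[3]=7
(1, 4): arr[1]=8 > arr[4]=3
(1, 5): arr[1]=8 > arr[5]=4
(1, 7): arr[1]=8 > arr[7]=7
(2, 3): arr[2]=11 > arr[3]=7
(2, 4): arr[2]=11 > arr[4]=3
(2, 5): arr[2]=11 > arr[5]=4
(2, 7): arr[2]=11 > arr[7]=7
(3, 4): arr[3]=7 > arr[4]=3
(3, 5): arr[3]=7 > arr[5]=4
(6, 7): arr[6]=14 > arr[7]=7

Total inversions: 11

The array has 11 inversion(s): (1,3), (1,4), (1,5), (1,7), (2,3), (2,4), (2,5), (2,7), (3,4), (3,5), (6,7). Each pair (i,j) satisfies i < j and arr[i] > arr[j].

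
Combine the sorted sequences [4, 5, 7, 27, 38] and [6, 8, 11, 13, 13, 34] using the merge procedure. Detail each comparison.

Merging process:

Compare 4 vs 6: take 4 from left. Merged: [4]
Compare 5 vs 6: take 5 from left. Merged: [4, 5]
Compare 7 vs 6: take 6 from right. Merged: [4, 5, 6]
Compare 7 vs 8: take 7 from left. Merged: [4, 5, 6, 7]
Compare 27 vs 8: take 8 from right. Merged: [4, 5, 6, 7, 8]
Compare 27 vs 11: take 11 from right. Merged: [4, 5, 6, 7, 8, 11]
Compare 27 vs 13: take 13 from right. Merged: [4, 5, 6, 7, 8, 11, 13]
Compare 27 vs 13: take 13 from right. Merged: [4, 5, 6, 7, 8, 11, 13, 13]
Compare 27 vs 34: take 27 from left. Merged: [4, 5, 6, 7, 8, 11, 13, 13, 27]
Compare 38 vs 34: take 34 from right. Merged: [4, 5, 6, 7, 8, 11, 13, 13, 27, 34]
Append remaining from left: [38]. Merged: [4, 5, 6, 7, 8, 11, 13, 13, 27, 34, 38]

Final merged array: [4, 5, 6, 7, 8, 11, 13, 13, 27, 34, 38]
Total comparisons: 10

The merged array is [4, 5, 6, 7, 8, 11, 13, 13, 27, 34, 38], requiring 10 comparisons. The merge step runs in O(n) time where n is the total number of elements.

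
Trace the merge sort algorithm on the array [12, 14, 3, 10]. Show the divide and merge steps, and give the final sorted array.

Merge sort trace:

Split: [12, 14, 3, 10] -> [12, 14] and [3, 10]
  Split: [12, 14] -> [12] and [14]
  Merge: [12] + [14] -> [12, 14]
  Split: [3, 10] -> [3] and [10]
  Merge: [3] + [10] -> [3, 10]
Merge: [12, 14] + [3, 10] -> [3, 10, 12, 14]

Final sorted array: [3, 10, 12, 14]

The merge sort proceeds by recursively splitting the array and merging sorted halves.
After all merges, the sorted array is [3, 10, 12, 14].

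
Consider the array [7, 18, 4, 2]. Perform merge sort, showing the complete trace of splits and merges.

Merge sort trace:

Split: [7, 18, 4, 2] -> [7, 18] and [4, 2]
  Split: [7, 18] -> [7] and [18]
  Merge: [7] + [18] -> [7, 18]
  Split: [4, 2] -> [4] and [2]
  Merge: [4] + [2] -> [2, 4]
Merge: [7, 18] + [2, 4] -> [2, 4, 7, 18]

Final sorted array: [2, 4, 7, 18]

The merge sort proceeds by recursively splitting the array and merging sorted halves.
After all merges, the sorted array is [2, 4, 7, 18].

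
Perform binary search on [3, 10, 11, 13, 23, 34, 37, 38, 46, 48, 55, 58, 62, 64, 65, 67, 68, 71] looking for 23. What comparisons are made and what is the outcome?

Binary search for 23 in [3, 10, 11, 13, 23, 34, 37, 38, 46, 48, 55, 58, 62, 64, 65, 67, 68, 71]:

lo=0, hi=17, mid=8, arr[mid]=46 -> 46 > 23, search left half
lo=0, hi=7, mid=3, arr[mid]=13 -> 13 < 23, search right half
lo=4, hi=7, mid=5, arr[mid]=34 -> 34 > 23, search left half
lo=4, hi=4, mid=4, arr[mid]=23 -> Found target at index 4!

Binary search finds 23 at index 4 after 4 comparisons. The search repeatedly halves the search space by comparing with the middle element.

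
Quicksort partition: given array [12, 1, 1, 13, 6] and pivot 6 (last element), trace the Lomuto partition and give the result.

Lomuto partition with pivot = 6:

Initial array: [12, 1, 1, 13, 6]

arr[0]=12 > 6: no swap
arr[1]=1 <= 6: swap with position 0, array becomes [1, 12, 1, 13, 6]
arr[2]=1 <= 6: swap with position 1, array becomes [1, 1, 12, 13, 6]
arr[3]=13 > 6: no swap

Place pivot at position 2: [1, 1, 6, 13, 12]
Pivot position: 2

After partitioning with pivot 6, the array becomes [1, 1, 6, 13, 12]. The pivot is placed at index 2. All elements to the left of the pivot are <= 6, and all elements to the right are > 6.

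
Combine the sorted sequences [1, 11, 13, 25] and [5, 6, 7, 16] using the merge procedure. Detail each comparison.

Merging process:

Compare 1 vs 5: take 1 from left. Merged: [1]
Compare 11 vs 5: take 5 from right. Merged: [1, 5]
Compare 11 vs 6: take 6 from right. Merged: [1, 5, 6]
Compare 11 vs 7: take 7 from right. Merged: [1, 5, 6, 7]
Compare 11 vs 16: take 11 from left. Merged: [1, 5, 6, 7, 11]
Compare 13 vs 16: take 13 from left. Merged: [1, 5, 6, 7, 11, 13]
Compare 25 vs 16: take 16 from right. Merged: [1, 5, 6, 7, 11, 13, 16]
Append remaining from left: [25]. Merged: [1, 5, 6, 7, 11, 13, 16, 25]

Final merged array: [1, 5, 6, 7, 11, 13, 16, 25]
Total comparisons: 7

The merged array is [1, 5, 6, 7, 11, 13, 16, 25], requiring 7 comparisons. The merge step runs in O(n) time where n is the total number of elements.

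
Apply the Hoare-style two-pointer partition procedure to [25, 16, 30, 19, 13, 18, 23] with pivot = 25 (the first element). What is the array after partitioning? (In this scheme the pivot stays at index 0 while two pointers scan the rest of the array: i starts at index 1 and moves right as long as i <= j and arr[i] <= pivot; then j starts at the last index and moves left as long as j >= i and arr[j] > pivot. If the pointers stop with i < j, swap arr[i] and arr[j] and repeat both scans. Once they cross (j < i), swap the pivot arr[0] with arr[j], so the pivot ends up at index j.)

Hoare-style two-pointer partition with pivot = 25:

Initial array: [25, 16, 30, 19, 13, 18, 23]

Pointers start at i = 1, j = 6.
i stops at index 2 (arr[2]=30 > 25), j stops at index 6 (arr[6]=23 <= 25): swap arr[2] and arr[6], array becomes [25, 16, 23, 19, 13, 18, 30]
i ends at 6, j ends at 5: the pointers have crossed (j < i), so scanning stops.

Swap pivot arr[0] with arr[5] to place pivot at position 5: [18, 16, 23, 19, 13, 25, 30]
Pivot position: 5

After partitioning with pivot 25, the array becomes [18, 16, 23, 19, 13, 25, 30]. The pivot is placed at index 5. All elements to the left of the pivot are <= 25, and all elements to the right are > 25.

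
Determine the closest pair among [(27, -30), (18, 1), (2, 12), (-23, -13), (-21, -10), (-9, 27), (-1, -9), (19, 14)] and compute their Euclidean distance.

Computing all pairwise distances among 8 points:

d((27, -30), (18, 1)) = 32.28
d((27, -30), (2, 12)) = 48.8774
d((27, -30), (-23, -13)) = 52.811
d((27, -30), (-21, -10)) = 52.0
d((27, -30), (-9, 27)) = 67.4166
d((27, -30), (-1, -9)) = 35.0
d((27, -30), (19, 14)) = 44.7214
d((18, 1), (2, 12)) = 19.4165
d((18, 1), (-23, -13)) = 43.3244
d((18, 1), (-21, -10)) = 40.5216
d((18, 1), (-9, 27)) = 37.4833
d((18, 1), (-1, -9)) = 21.4709
d((18, 1), (19, 14)) = 13.0384
d((2, 12), (-23, -13)) = 35.3553
d((2, 12), (-21, -10)) = 31.8277
d((2, 12), (-9, 27)) = 18.6011
d((2, 12), (-1, -9)) = 21.2132
d((2, 12), (19, 14)) = 17.1172
d((-23, -13), (-21, -10)) = 3.6056 <-- minimum
d((-23, -13), (-9, 27)) = 42.3792
d((-23, -13), (-1, -9)) = 22.3607
d((-23, -13), (19, 14)) = 49.93
d((-21, -10), (-9, 27)) = 38.8973
d((-21, -10), (-1, -9)) = 20.025
d((-21, -10), (19, 14)) = 46.6476
d((-9, 27), (-1, -9)) = 36.8782
d((-9, 27), (19, 14)) = 30.8707
d((-1, -9), (19, 14)) = 30.4795

Closest pair: (-23, -13) and (-21, -10) with distance 3.6056

The closest pair is (-23, -13) and (-21, -10) with Euclidean distance 3.6056. For 8 points, brute-force pairwise comparison is shown above. For large n, the divide-and-conquer algorithm (sort by x, recurse on halves, check the dividing strip) achieves O(n log n).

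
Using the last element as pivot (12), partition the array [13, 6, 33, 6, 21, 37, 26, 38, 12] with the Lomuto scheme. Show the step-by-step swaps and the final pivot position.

Lomuto partition with pivot = 12:

Initial array: [13, 6, 33, 6, 21, 37, 26, 38, 12]

arr[0]=13 > 12: no swap
arr[1]=6 <= 12: swap with position 0, array becomes [6, 13, 33, 6, 21, 37, 26, 38, 12]
arr[2]=33 > 12: no swap
arr[3]=6 <= 12: swap with position 1, array becomes [6, 6, 33, 13, 21, 37, 26, 38, 12]
arr[4]=21 > 12: no swap
arr[5]=37 > 12: no swap
arr[6]=26 > 12: no swap
arr[7]=38 > 12: no swap

Place pivot at position 2: [6, 6, 12, 13, 21, 37, 26, 38, 33]
Pivot position: 2

After partitioning with pivot 12, the array becomes [6, 6, 12, 13, 21, 37, 26, 38, 33]. The pivot is placed at index 2. All elements to the left of the pivot are <= 12, and all elements to the right are > 12.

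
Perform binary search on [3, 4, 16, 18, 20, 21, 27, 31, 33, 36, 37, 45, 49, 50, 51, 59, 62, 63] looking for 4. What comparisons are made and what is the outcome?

Binary search for 4 in [3, 4, 16, 18, 20, 21, 27, 31, 33, 36, 37, 45, 49, 50, 51, 59, 62, 63]:

lo=0, hi=17, mid=8, arr[mid]=33 -> 33 > 4, search left half
lo=0, hi=7, mid=3, arr[mid]=18 -> 18 > 4, search left half
lo=0, hi=2, mid=1, arr[mid]=4 -> Found target at index 1!

Binary search finds 4 at index 1 after 3 comparisons. The search repeatedly halves the search space by comparing with the middle element.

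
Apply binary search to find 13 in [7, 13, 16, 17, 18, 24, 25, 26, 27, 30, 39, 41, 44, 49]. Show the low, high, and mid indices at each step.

Binary search for 13 in [7, 13, 16, 17, 18, 24, 25, 26, 27, 30, 39, 41, 44, 49]:

lo=0, hi=13, mid=6, arr[mid]=25 -> 25 > 13, search left half
lo=0, hi=5, mid=2, arr[mid]=16 -> 16 > 13, search left half
lo=0, hi=1, mid=0, arr[mid]=7 -> 7 < 13, search right half
lo=1, hi=1, mid=1, arr[mid]=13 -> Found target at index 1!

Binary search finds 13 at index 1 after 4 comparisons. The search repeatedly halves the search space by comparing with the middle element.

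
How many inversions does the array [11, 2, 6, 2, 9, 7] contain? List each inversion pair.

Finding inversions in [11, 2, 6, 2, 9, 7]:

(0, 1): arr[0]=11 > arr[1]=2
(0, 2): arr[0]=11 > arr[2]=6
(0, 3): arr[0]=11 > arr[3]=2
(0, 4): arr[0]=11 > arr[4]=9
(0, 5): arr[0]=11 > arr[5]=7
(2, 3): arr[2]=6 > arr[3]=2
(4, 5): arr[4]=9 > arr[5]=7

Total inversions: 7

The array has 7 inversion(s): (0,1), (0,2), (0,3), (0,4), (0,5), (2,3), (4,5). Each pair (i,j) satisfies i < j and arr[i] > arr[j].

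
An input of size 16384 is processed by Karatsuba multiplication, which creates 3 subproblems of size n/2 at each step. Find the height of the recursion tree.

For divide and conquer with division factor 2:

Problem sizes at each level:
Level 0: 16384
Level 1: 8192
Level 2: 4096
Level 3: 2048
Level 4: 1024
Level 5: 512
Level 6: 256
Level 7: 128
Level 8: 64
Level 9: 32
Level 10: 16
Level 11: 8
Level 12: 4
Level 13: 2
Level 14: 1

The root is level 0 and the size-1 base case is level 14 (the tree spans levels 0 through 14, i.e. 15 levels counting the root), so the depth is the number of divisions: log_2(16384) = 14

The recursion tree depth is log_2(16384) = 14. At each level, the problem size is divided by 2, so it takes 14 divisions to reduce to a base case of size 1. The algorithm makes 3 recursive calls at each level.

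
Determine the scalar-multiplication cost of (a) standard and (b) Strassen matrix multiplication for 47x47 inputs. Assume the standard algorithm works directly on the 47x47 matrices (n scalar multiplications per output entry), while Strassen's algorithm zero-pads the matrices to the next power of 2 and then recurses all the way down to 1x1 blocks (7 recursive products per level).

Matrix multiplication for 47x47 matrices:

Strassen's algorithm requires power-of-2 dimensions. Pad 47x47 to 64x64 (next power of 2).

Standard algorithm: 47^3 = 103823 multiplications
Strassen's algorithm: 7^(log2(64)) = 7^6 = 117649 multiplications
Difference: 103823 - 117649 = -13826 (Strassen uses MORE here due to padding overhead — for small or just-over-power-of-2 n, padding can outweigh the per-level savings)

Standard: 103823 multiplications (47^3). Strassen: 117649 multiplications (7^6, after padding to 64x64). Strassen reduces 8 recursive multiplications to 7 at each level.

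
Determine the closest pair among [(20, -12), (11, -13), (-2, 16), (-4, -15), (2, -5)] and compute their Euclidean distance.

Computing all pairwise distances among 5 points:

d((20, -12), (11, -13)) = 9.0554 <-- minimum
d((20, -12), (-2, 16)) = 35.609
d((20, -12), (-4, -15)) = 24.1868
d((20, -12), (2, -5)) = 19.3132
d((11, -13), (-2, 16)) = 31.7805
d((11, -13), (-4, -15)) = 15.1327
d((11, -13), (2, -5)) = 12.0416
d((-2, 16), (-4, -15)) = 31.0644
d((-2, 16), (2, -5)) = 21.3776
d((-4, -15), (2, -5)) = 11.6619

Closest pair: (20, -12) and (11, -13) with distance 9.0554

The closest pair is (20, -12) and (11, -13) with Euclidean distance 9.0554. For 5 points, brute-force pairwise comparison is shown above. For large n, the divide-and-conquer algorithm (sort by x, recurse on halves, check the dividing strip) achieves O(n log n).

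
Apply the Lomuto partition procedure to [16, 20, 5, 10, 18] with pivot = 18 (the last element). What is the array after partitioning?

Lomuto partition with pivot = 18:

Initial array: [16, 20, 5, 10, 18]

arr[0]=16 <= 18: swap with position 0, array becomes [16, 20, 5, 10, 18]
arr[1]=20 > 18: no swap
arr[2]=5 <= 18: swap with position 1, array becomes [16, 5, 20, 10, 18]
arr[3]=10 <= 18: swap with position 2, array becomes [16, 5, 10, 20, 18]

Place pivot at position 3: [16, 5, 10, 18, 20]
Pivot position: 3

After partitioning with pivot 18, the array becomes [16, 5, 10, 18, 20]. The pivot is placed at index 3. All elements to the left of the pivot are <= 18, and all elements to the right are > 18.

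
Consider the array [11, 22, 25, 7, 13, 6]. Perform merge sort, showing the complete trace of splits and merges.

Merge sort trace:

Split: [11, 22, 25, 7, 13, 6] -> [11, 22, 25] and [7, 13, 6]
  Split: [11, 22, 25] -> [11] and [22, 25]
    Split: [22, 25] -> [22] and [25]
    Merge: [22] + [25] -> [22, 25]
  Merge: [11] + [22, 25] -> [11, 22, 25]
  Split: [7, 13, 6] -> [7] and [13, 6]
    Split: [13, 6] -> [13] and [6]
    Merge: [13] + [6] -> [6, 13]
  Merge: [7] + [6, 13] -> [6, 7, 13]
Merge: [11, 22, 25] + [6, 7, 13] -> [6, 7, 11, 13, 22, 25]

Final sorted array: [6, 7, 11, 13, 22, 25]

The merge sort proceeds by recursively splitting the array and merging sorted halves.
After all merges, the sorted array is [6, 7, 11, 13, 22, 25].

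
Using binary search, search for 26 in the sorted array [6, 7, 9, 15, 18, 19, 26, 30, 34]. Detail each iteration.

Binary search for 26 in [6, 7, 9, 15, 18, 19, 26, 30, 34]:

lo=0, hi=8, mid=4, arr[mid]=18 -> 18 < 26, search right half
lo=5, hi=8, mid=6, arr[mid]=26 -> Found target at index 6!

Binary search finds 26 at index 6 after 2 comparisons. The search repeatedly halves the search space by comparing with the middle element.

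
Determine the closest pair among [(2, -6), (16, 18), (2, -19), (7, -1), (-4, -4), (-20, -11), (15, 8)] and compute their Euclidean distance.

Computing all pairwise distances among 7 points:

d((2, -6), (16, 18)) = 27.7849
d((2, -6), (2, -19)) = 13.0
d((2, -6), (7, -1)) = 7.0711
d((2, -6), (-4, -4)) = 6.3246 <-- minimum
d((2, -6), (-20, -11)) = 22.561
d((2, -6), (15, 8)) = 19.105
d((16, 18), (2, -19)) = 39.5601
d((16, 18), (7, -1)) = 21.0238
d((16, 18), (-4, -4)) = 29.7321
d((16, 18), (-20, -11)) = 46.2277
d((16, 18), (15, 8)) = 10.0499
d((2, -19), (7, -1)) = 18.6815
d((2, -19), (-4, -4)) = 16.1555
d((2, -19), (-20, -11)) = 23.4094
d((2, -19), (15, 8)) = 29.9666
d((7, -1), (-4, -4)) = 11.4018
d((7, -1), (-20, -11)) = 28.7924
d((7, -1), (15, 8)) = 12.0416
d((-4, -4), (-20, -11)) = 17.4642
d((-4, -4), (15, 8)) = 22.4722
d((-20, -11), (15, 8)) = 39.8246

Closest pair: (2, -6) and (-4, -4) with distance 6.3246

The closest pair is (2, -6) and (-4, -4) with Euclidean distance 6.3246. For 7 points, brute-force pairwise comparison is shown above. For large n, the divide-and-conquer algorithm (sort by x, recurse on halves, check the dividing strip) achieves O(n log n).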